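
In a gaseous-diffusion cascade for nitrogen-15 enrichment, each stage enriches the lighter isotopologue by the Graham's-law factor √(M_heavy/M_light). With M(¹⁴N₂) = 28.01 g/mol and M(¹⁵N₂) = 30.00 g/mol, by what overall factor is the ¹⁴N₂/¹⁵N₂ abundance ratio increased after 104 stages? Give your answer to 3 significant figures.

Overall factor = α^104 with α = √(30.00/28.01), i.e. (30.00/28.01)^(104/2).
= 1.07105^52 = 35.5.

35.5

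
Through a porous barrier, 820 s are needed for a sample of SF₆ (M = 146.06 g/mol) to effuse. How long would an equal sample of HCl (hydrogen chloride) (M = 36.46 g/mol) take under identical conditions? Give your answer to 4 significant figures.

409.7 s

From Graham's law, t_HCl/t_SF₆ = √(M_HCl/M_SF₆) = √(36.46/146.06) = √0.2496 = 0.4996.
So the time for HCl is 820 × 0.4996 = 409.7 s.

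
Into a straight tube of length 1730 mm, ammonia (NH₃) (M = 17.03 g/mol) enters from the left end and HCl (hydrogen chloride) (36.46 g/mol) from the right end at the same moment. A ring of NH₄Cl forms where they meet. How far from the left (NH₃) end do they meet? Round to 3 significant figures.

1030 mm

Graham's law gives d_NH₃/d_HCl = rate_NH₃/rate_HCl = √(M_HCl/M_NH₃) = √(36.46/17.03) = 1.463.
With d_NH₃ + d_HCl = 1730 mm, d_HCl = 1730/(1 + 1.463) = 702.3 mm.
d_NH₃ = 1730 − 702.3 = 1030 mm.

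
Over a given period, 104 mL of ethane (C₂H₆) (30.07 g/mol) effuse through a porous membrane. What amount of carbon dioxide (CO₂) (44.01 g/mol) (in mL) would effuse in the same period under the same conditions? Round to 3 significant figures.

Using Graham's law: rate_CO₂/rate_C₂H₆ = √(M_C₂H₆/M_CO₂) = √(30.07/44.01) = √0.6833 = 0.8266.
So the volume for CO₂ is 104 × 0.8266 = 86.0 mL.

86.0 mL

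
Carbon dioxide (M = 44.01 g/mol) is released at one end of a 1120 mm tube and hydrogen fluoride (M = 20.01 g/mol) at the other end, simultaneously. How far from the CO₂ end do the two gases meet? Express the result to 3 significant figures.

451 mm

The fronts meet when d_CO₂ + d_HF = L with d_CO₂/d_HF = √(M_HF/M_CO₂) (Graham's law). Here √(M_HF/M_CO₂) = √(20.01/44.01) = 0.6743.
With d_CO₂ + d_HF = 1120 mm, d_HF = 1120/(1 + 0.6743) = 668.9 mm.
d_CO₂ = 1120 − 668.9 = 451 mm.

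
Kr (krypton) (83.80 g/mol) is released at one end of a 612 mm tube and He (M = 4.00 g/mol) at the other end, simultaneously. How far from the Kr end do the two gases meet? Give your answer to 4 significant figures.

Distances travelled in equal time are proportional to diffusion rates, so d_Kr/d_He = √(M_He/M_Kr) = √(4.00/83.80) = 0.2185.
With d_Kr + d_He = 612 mm, d_He = 612/(1 + 0.2185) = 502.3 mm.
d_Kr = 612 − 502.3 = 109.7 mm.

109.7 mm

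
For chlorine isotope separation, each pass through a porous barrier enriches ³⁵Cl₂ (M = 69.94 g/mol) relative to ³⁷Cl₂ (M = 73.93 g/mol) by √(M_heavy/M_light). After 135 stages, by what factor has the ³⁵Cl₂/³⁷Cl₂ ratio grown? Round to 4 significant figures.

42.31

The single-stage factor is √(M_heavy/M_light), so 135 stages give [√(73.93/69.94)]^135 = (73.93/69.94)^(135/2).
= 1.05705^(135/2) = 42.31.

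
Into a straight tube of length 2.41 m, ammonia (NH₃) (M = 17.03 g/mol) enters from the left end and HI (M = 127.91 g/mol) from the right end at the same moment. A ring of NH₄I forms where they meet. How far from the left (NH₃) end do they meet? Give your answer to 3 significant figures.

The fronts meet when d_NH₃ + d_HI = L with d_NH₃/d_HI = √(M_HI/M_NH₃) (Graham's law). Here √(M_HI/M_NH₃) = √(127.91/17.03) = 2.741.
With d_NH₃ + d_HI = 2.41 m, d_HI = 2.41/(1 + 2.741) = 0.6443 m.
d_NH₃ = 2.41 − 0.6443 = 1.77 m.

1.77 m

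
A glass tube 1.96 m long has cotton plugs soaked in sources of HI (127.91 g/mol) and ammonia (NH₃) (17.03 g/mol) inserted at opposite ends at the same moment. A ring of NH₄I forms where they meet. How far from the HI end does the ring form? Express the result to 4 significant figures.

Distances travelled in equal time are proportional to diffusion rates, so d_HI/d_NH₃ = √(M_NH₃/M_HI) = √(17.03/127.91) = 0.3649.
With d_HI + d_NH₃ = 1.96 m, d_NH₃ = 1.96/(1 + 0.3649) = 1.436 m.
d_HI = 1.96 − 1.436 = 0.5240 m.

0.5240 m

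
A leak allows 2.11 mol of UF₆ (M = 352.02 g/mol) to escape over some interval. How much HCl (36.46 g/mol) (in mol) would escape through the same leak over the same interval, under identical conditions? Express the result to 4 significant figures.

6.556 mol

From Graham's law, rate_HCl/rate_UF₆ = √(M_UF₆/M_HCl) = √(352.02/36.46) = √9.655 = 3.107.
So the amount for HCl is 2.11 × 3.107 = 6.556 mol.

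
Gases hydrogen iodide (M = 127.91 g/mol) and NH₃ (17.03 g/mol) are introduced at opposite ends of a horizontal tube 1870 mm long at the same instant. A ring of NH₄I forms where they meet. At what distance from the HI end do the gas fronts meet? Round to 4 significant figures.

499.9 mm

In equal time, each gas travels a distance ∝ its rate ∝ 1/√M, so d_HI/d_NH₃ = √(M_NH₃/M_HI) = √(17.03/127.91) = 0.3649.
With d_HI + d_NH₃ = 1870 mm, d_NH₃ = 1870/(1 + 0.3649) = 1370 mm.
d_HI = 1870 − 1370 = 499.9 mm.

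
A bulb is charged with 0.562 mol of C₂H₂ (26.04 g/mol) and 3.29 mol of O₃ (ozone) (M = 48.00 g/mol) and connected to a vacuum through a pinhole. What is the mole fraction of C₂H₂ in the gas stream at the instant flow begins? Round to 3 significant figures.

0.188

The effusion rate of species i is ∝ p_i/√M_i ∝ n_i/√M_i.
So x_C₂H₂ in the escaping gas = (n_C₂H₂/√M_C₂H₂) / Σ(n_i/√M_i)
= (0.562/√26.04) / (0.562/√26.04 + 3.29/√48.00) = 0.1101/(0.1101 + 0.4749) = 0.188.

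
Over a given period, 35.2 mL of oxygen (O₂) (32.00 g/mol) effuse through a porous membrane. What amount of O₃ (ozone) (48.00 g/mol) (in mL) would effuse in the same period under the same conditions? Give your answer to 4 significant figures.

Graham's law gives rate_O₃/rate_O₂ = √(M_O₂/M_O₃) = √(32.00/48.00) = √0.6667 = 0.8165.
So the volume for O₃ is 35.2 × 0.8165 = 28.74 mL.

28.74 mL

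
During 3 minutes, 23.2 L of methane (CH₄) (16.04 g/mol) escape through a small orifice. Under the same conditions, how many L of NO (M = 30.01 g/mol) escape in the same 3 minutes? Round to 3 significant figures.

By Graham's law, rate_NO/rate_CH₄ = √(M_CH₄/M_NO) = √(16.04/30.01) = √0.5345 = 0.7311.
So the volume for NO is 23.2 × 0.7311 = 17.0 L.

17.0 L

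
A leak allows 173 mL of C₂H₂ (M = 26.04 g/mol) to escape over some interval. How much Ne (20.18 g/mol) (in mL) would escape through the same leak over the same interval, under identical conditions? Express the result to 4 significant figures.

Using Graham's law: rate_Ne/rate_C₂H₂ = √(M_C₂H₂/M_Ne) = √(26.04/20.18) = √1.290 = 1.136.
So the volume for Ne is 173 × 1.136 = 196.5 mL.

196.5 mL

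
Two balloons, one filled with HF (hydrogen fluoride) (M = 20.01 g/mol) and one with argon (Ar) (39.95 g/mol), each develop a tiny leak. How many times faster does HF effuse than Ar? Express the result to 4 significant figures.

1.413

Graham's law gives rate_HF/rate_Ar = √(M_Ar/M_HF) = √(39.95/20.01) = √1.997 = 1.413.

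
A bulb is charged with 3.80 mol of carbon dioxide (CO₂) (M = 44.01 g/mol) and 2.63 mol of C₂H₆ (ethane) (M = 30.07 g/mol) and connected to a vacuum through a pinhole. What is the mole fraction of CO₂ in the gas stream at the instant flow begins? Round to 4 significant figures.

0.5443

Rate_i ∝ x_i/√M_i (Graham's law weighted by mole fraction), so the effusate composition follows n_i/√M_i.
Mole fraction of CO₂ in the effusate = (n_CO₂/√M_CO₂) / (n_CO₂/√M_CO₂ + n_C₂H₆/√M_C₂H₆)
= (3.80/√44.01) / (3.80/√44.01 + 2.63/√30.07) = 0.5728/(0.5728 + 0.4796) = 0.5443.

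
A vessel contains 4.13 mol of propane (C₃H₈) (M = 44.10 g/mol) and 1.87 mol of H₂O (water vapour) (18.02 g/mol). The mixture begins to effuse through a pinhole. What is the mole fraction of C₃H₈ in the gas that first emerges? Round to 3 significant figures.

0.585

Effusion rate of each component ∝ n_i/√M_i (partial pressure × 1/√M).
So x_C₃H₈ in the escaping gas = (n_C₃H₈/√M_C₃H₈) / Σ(n_i/√M_i)
= (4.13/√44.10) / (4.13/√44.10 + 1.87/√18.02) = 0.6219/(0.6219 + 0.4405) = 0.585.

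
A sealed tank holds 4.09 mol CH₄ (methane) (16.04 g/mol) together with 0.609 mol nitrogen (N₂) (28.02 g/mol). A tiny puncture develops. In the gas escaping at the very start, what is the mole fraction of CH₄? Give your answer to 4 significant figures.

Effusion rate of each component ∝ n_i/√M_i (partial pressure × 1/√M).
x_CH₄(eff) = (n_CH₄/√M_CH₄) / (n_CH₄/√M_CH₄ + n_N₂/√M_N₂)
= (4.09/√16.04) / (4.09/√16.04 + 0.609/√28.02) = 1.021/(1.021 + 0.1150) = 0.8987.

0.8987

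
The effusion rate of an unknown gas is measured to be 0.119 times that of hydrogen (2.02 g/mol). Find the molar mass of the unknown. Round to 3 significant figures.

By Graham's law, rate_X/rate_H₂ = √(M_H₂/M_X).
0.119 = √(2.02/M_X)
M_X = 2.02 / 0.119² = 2.02 / 0.01416 = 143 g/mol

143 g/mol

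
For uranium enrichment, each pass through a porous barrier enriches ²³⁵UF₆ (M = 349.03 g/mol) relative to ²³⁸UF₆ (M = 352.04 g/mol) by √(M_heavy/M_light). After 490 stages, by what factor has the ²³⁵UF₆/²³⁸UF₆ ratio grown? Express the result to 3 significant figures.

Overall factor = α^490 with α = √(352.04/349.03), i.e. (352.04/349.03)^(490/2).
= 1.00862^245 = 8.20.

8.20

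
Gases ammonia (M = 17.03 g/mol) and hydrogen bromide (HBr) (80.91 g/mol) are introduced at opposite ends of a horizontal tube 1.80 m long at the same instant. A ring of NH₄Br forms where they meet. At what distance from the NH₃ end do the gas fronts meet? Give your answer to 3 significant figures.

Graham's law gives d_NH₃/d_HBr = rate_NH₃/rate_HBr = √(M_HBr/M_NH₃) = √(80.91/17.03) = 2.180.
With d_NH₃ + d_HBr = 1.80 m, d_HBr = 1.80/(1 + 2.180) = 0.5661 m.
d_NH₃ = 1.80 − 0.5661 = 1.23 m.

1.23 m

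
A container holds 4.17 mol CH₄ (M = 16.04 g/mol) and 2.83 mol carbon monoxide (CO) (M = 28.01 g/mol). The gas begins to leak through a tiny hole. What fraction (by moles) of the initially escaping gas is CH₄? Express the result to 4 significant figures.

0.6607

Effusion rate of each component ∝ n_i/√M_i (partial pressure × 1/√M).
x_CH₄(eff) = (n_CH₄/√M_CH₄) / (n_CH₄/√M_CH₄ + n_CO/√M_CO)
= (4.17/√16.04) / (4.17/√16.04 + 2.83/√28.01) = 1.041/(1.041 + 0.5347) = 0.6607.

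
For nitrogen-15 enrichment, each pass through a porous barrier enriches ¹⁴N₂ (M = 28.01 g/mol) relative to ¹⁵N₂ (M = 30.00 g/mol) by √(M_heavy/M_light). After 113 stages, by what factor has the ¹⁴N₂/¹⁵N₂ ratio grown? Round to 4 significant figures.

48.32

After 113 stages the ratio has grown by (√(30.00/28.01))^113 = (30.00/28.01)^(113/2).
= 1.07105^(113/2) = 48.32.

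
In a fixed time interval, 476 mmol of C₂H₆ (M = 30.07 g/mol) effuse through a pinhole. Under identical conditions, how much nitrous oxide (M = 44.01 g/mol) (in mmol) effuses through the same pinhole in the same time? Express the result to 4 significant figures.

Using Graham's law: rate_N₂O/rate_C₂H₆ = √(M_C₂H₆/M_N₂O) = √(30.07/44.01) = √0.6833 = 0.8266.
So the amount for N₂O is 476 × 0.8266 = 393.5 mmol.

393.5 mmol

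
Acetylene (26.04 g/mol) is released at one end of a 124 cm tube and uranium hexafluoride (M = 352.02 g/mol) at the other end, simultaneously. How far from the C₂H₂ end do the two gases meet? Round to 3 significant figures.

In equal time, each gas travels a distance ∝ its rate ∝ 1/√M, so d_C₂H₂/d_UF₆ = √(M_UF₆/M_C₂H₂) = √(352.02/26.04) = 3.677.
With d_C₂H₂ + d_UF₆ = 124 cm, d_UF₆ = 124/(1 + 3.677) = 26.51 cm.
d_C₂H₂ = 124 − 26.51 = 97.5 cm.

97.5 cm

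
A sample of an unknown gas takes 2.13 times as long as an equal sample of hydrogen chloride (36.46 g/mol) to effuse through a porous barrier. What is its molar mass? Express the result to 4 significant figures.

165.4 g/mol

Since effusion rate ∝ 1/√M, t_X/t_HCl = √(M_X/M_HCl).
2.13 = √(M_X/36.46)
M_X = 36.46 × 2.13² = 36.46 × 4.537 = 165.4 g/mol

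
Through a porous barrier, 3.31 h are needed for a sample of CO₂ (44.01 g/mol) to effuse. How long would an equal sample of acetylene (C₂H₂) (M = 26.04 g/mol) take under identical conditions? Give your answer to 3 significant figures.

2.55 h

By Graham's law, t_C₂H₂/t_CO₂ = √(M_C₂H₂/M_CO₂) = √(26.04/44.01) = √0.5917 = 0.7692.
So the time for C₂H₂ is 3.31 × 0.7692 = 2.55 h.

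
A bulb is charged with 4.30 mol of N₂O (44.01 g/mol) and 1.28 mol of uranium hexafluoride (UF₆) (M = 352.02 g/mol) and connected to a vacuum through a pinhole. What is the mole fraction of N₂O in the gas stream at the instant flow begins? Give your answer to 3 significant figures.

Effusion rate of each component ∝ n_i/√M_i (partial pressure × 1/√M).
Mole fraction of N₂O in the effusate = (n_N₂O/√M_N₂O) / (n_N₂O/√M_N₂O + n_UF₆/√M_UF₆)
= (4.30/√44.01) / (4.30/√44.01 + 1.28/√352.02) = 0.6482/(0.6482 + 0.06822) = 0.905.

0.905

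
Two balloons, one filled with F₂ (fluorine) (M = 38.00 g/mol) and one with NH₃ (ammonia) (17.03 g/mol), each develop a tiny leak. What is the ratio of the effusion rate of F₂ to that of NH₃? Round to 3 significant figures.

By Graham's law, rate_F₂/rate_NH₃ = √(M_NH₃/M_F₂) = √(17.03/38.00) = √0.4482 = 0.669.

0.669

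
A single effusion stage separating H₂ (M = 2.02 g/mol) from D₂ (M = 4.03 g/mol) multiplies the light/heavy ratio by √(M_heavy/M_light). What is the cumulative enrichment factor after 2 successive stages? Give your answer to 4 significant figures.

After 2 stages the ratio has grown by (√(4.03/2.02))^2 = (4.03/2.02)^(2/2).
= 1.99505^1 = 1.995.

1.995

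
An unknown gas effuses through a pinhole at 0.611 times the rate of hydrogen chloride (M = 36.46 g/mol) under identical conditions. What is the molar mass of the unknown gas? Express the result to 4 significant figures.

Since effusion rate ∝ 1/√M, rate_X/rate_HCl = √(M_HCl/M_X).
0.611 = √(36.46/M_X)
M_X = 36.46 / 0.611² = 36.46 / 0.3733 = 97.66 g/mol

97.66 g/mol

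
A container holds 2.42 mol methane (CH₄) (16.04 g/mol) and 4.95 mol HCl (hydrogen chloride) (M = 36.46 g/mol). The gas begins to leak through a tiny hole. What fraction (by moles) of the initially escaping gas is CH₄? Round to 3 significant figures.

0.424

The effusion rate of species i is ∝ p_i/√M_i ∝ n_i/√M_i.
Mole fraction of CH₄ in the effusate = (n_CH₄/√M_CH₄) / (n_CH₄/√M_CH₄ + n_HCl/√M_HCl)
= (2.42/√16.04) / (2.42/√16.04 + 4.95/√36.46) = 0.6042/(0.6042 + 0.8198) = 0.424.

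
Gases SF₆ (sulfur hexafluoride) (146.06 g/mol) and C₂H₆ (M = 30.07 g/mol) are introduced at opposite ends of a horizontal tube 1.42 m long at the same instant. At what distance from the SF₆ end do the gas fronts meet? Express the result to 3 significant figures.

Distances travelled in equal time are proportional to diffusion rates, so d_SF₆/d_C₂H₆ = √(M_C₂H₆/M_SF₆) = √(30.07/146.06) = 0.4537.
With d_SF₆ + d_C₂H₆ = 1.42 m, d_C₂H₆ = 1.42/(1 + 0.4537) = 0.9768 m.
d_SF₆ = 1.42 − 0.9768 = 0.443 m.

0.443 m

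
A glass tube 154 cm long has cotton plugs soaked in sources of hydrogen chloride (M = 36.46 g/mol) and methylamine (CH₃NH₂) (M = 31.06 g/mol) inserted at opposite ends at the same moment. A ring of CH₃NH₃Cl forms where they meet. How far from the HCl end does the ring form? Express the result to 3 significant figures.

73.9 cm

Graham's law gives d_HCl/d_CH₃NH₂ = rate_HCl/rate_CH₃NH₂ = √(M_CH₃NH₂/M_HCl) = √(31.06/36.46) = 0.9230.
With d_HCl + d_CH₃NH₂ = 154 cm, d_CH₃NH₂ = 154/(1 + 0.9230) = 80.08 cm.
d_HCl = 154 − 80.08 = 73.9 cm.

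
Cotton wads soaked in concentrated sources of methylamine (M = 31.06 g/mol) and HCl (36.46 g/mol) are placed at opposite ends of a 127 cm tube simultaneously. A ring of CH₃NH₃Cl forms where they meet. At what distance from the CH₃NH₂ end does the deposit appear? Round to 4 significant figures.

Graham's law gives d_CH₃NH₂/d_HCl = rate_CH₃NH₂/rate_HCl = √(M_HCl/M_CH₃NH₂) = √(36.46/31.06) = 1.083.
With d_CH₃NH₂ + d_HCl = 127 cm, d_HCl = 127/(1 + 1.083) = 60.96 cm.
d_CH₃NH₂ = 127 − 60.96 = 66.04 cm.

66.04 cm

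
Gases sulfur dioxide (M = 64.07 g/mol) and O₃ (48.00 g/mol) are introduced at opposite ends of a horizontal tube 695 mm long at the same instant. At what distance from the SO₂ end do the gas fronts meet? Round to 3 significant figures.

322 mm

The fronts meet when d_SO₂ + d_O₃ = L with d_SO₂/d_O₃ = √(M_O₃/M_SO₂) (Graham's law). Here √(M_O₃/M_SO₂) = √(48.00/64.07) = 0.8656.
With d_SO₂ + d_O₃ = 695 mm, d_O₃ = 695/(1 + 0.8656) = 372.5 mm.
d_SO₂ = 695 − 372.5 = 322 mm.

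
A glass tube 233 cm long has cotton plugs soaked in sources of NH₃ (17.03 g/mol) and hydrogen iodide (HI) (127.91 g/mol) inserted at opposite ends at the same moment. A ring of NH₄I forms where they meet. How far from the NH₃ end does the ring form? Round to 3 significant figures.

The fronts meet when d_NH₃ + d_HI = L with d_NH₃/d_HI = √(M_HI/M_NH₃) (Graham's law). Here √(M_HI/M_NH₃) = √(127.91/17.03) = 2.741.
With d_NH₃ + d_HI = 233 cm, d_HI = 233/(1 + 2.741) = 62.29 cm.
d_NH₃ = 233 − 62.29 = 171 cm.

171 cm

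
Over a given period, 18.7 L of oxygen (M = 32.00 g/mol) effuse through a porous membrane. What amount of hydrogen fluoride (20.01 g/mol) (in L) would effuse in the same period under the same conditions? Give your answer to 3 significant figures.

Graham's law gives rate_HF/rate_O₂ = √(M_O₂/M_HF) = √(32.00/20.01) = √1.599 = 1.265.
So the volume for HF is 18.7 × 1.265 = 23.6 L.

23.6 L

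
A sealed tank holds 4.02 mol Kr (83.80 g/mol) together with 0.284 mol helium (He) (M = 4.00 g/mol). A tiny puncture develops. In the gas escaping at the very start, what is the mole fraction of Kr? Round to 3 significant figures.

0.756

Each component's effusion rate ∝ (its partial pressure)·(1/√M) ∝ n_i/√M_i.
x_Kr(eff) = (n_Kr/√M_Kr) / (n_Kr/√M_Kr + n_He/√M_He)
= (4.02/√83.80) / (4.02/√83.80 + 0.284/√4.00) = 0.4391/(0.4391 + 0.1420) = 0.756.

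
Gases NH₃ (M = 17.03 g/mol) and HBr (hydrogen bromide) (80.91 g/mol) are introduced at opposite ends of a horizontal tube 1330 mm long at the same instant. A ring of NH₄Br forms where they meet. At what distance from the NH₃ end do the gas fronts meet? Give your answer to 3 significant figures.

Distances travelled in equal time are proportional to diffusion rates, so d_NH₃/d_HBr = √(M_HBr/M_NH₃) = √(80.91/17.03) = 2.180.
With d_NH₃ + d_HBr = 1330 mm, d_HBr = 1330/(1 + 2.180) = 418.3 mm.
d_NH₃ = 1330 − 418.3 = 912 mm.

912 mm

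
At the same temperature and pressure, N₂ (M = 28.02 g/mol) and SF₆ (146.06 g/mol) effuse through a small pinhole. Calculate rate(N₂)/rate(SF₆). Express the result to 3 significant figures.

2.28

By Graham's law, rate_N₂/rate_SF₆ = √(M_SF₆/M_N₂) = √(146.06/28.02) = √5.213 = 2.28.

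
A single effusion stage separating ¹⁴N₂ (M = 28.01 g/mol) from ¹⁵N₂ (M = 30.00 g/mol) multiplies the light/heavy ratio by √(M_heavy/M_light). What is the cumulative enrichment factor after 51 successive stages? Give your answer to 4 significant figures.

Each stage multiplies the ratio by α = √(30.00/28.01), so after 51 stages the overall factor is α^51 = (30.00/28.01)^(51/2).
= 1.07105^(51/2) = 5.756.

5.756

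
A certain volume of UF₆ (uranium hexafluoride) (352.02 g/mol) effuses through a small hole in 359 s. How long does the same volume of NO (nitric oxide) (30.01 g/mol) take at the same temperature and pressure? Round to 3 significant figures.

By Graham's law, t_NO/t_UF₆ = √(M_NO/M_UF₆) = √(30.01/352.02) = √0.08525 = 0.2920.
So the time for NO is 359 × 0.2920 = 105 s.

105 s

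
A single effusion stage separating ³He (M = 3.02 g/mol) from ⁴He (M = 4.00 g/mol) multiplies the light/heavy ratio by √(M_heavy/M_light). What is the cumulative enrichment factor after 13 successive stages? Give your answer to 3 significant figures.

The single-stage factor is √(M_heavy/M_light), so 13 stages give [√(4.00/3.02)]^13 = (4.00/3.02)^(13/2).
= 1.32450^(13/2) = 6.21.

6.21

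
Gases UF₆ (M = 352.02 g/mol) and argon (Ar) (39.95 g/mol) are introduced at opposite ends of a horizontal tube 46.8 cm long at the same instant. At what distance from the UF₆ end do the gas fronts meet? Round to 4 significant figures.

11.79 cm

Distances travelled in equal time are proportional to diffusion rates, so d_UF₆/d_Ar = √(M_Ar/M_UF₆) = √(39.95/352.02) = 0.3369.
With d_UF₆ + d_Ar = 46.8 cm, d_Ar = 46.8/(1 + 0.3369) = 35.01 cm.
d_UF₆ = 46.8 − 35.01 = 11.79 cm.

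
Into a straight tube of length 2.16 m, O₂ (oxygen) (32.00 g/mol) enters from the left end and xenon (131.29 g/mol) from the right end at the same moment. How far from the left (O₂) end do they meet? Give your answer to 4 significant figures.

1.446 m

In equal time, each gas travels a distance ∝ its rate ∝ 1/√M, so d_O₂/d_Xe = √(M_Xe/M_O₂) = √(131.29/32.00) = 2.026.
With d_O₂ + d_Xe = 2.16 m, d_Xe = 2.16/(1 + 2.026) = 0.7139 m.
d_O₂ = 2.16 − 0.7139 = 1.446 m.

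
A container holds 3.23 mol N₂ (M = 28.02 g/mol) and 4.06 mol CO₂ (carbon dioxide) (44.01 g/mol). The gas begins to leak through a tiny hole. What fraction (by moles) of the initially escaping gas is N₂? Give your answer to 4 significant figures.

0.4993

The effusion rate of species i is ∝ p_i/√M_i ∝ n_i/√M_i.
x_N₂(eff) = (n_N₂/√M_N₂) / (n_N₂/√M_N₂ + n_CO₂/√M_CO₂)
= (3.23/√28.02) / (3.23/√28.02 + 4.06/√44.01) = 0.6102/(0.6102 + 0.6120) = 0.4993.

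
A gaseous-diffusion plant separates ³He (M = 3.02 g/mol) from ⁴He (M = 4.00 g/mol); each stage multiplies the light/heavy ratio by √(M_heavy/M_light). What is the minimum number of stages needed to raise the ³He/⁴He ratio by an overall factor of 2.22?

6

Single-stage factor α = √(4.00/3.02), so ln α = ½ ln(1.32450) = 0.1405.
Need α^N ≥ 2.22 ⇒ N ≥ ln(2.22) / ln α = 0.7975 / 0.1405 = 5.68.
Minimum whole number of stages: N = 6.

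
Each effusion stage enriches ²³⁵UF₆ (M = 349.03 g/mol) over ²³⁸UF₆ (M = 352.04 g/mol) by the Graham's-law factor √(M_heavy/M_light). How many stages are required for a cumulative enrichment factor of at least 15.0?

631

Per stage α = (352.04/349.03)^(1/2) = 1.00862^0.5, giving ln α = 0.004293.
Need α^N ≥ 15.0 ⇒ N ≥ ln(15.0) / ln α = 2.708 / 0.004293 = 630.74.
So at least 631 stages are needed.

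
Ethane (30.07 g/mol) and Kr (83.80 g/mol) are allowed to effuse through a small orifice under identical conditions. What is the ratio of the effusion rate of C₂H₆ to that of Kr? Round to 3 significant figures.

1.67

Since effusion rate ∝ 1/√M, rate_C₂H₆/rate_Kr = √(M_Kr/M_C₂H₆) = √(83.80/30.07) = √2.787 = 1.67.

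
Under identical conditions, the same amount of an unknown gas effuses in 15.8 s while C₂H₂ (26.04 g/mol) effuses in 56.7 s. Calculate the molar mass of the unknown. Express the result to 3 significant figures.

2.02 g/mol

From Graham's law, t_X/t_C₂H₂ = √(M_X/M_C₂H₂).
15.8/56.7 = 0.2787 = √(M_X/26.04)
M_X = 26.04 × 0.2787² = 26.04 × 0.07765 = 2.02 g/mol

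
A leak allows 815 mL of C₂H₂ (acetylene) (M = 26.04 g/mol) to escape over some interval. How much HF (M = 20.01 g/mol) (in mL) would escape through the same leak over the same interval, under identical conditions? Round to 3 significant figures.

930 mL

Using Graham's law: rate_HF/rate_C₂H₂ = √(M_C₂H₂/M_HF) = √(26.04/20.01) = √1.301 = 1.141.
So the volume for HF is 815 × 1.141 = 930 mL.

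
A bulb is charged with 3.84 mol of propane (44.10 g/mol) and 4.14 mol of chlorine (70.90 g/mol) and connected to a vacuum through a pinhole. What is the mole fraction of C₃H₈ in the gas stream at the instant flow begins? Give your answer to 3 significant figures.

0.540

Each component's effusion rate ∝ (its partial pressure)·(1/√M) ∝ n_i/√M_i.
x_C₃H₈(eff) = (n_C₃H₈/√M_C₃H₈) / (n_C₃H₈/√M_C₃H₈ + n_Cl₂/√M_Cl₂)
= (3.84/√44.10) / (3.84/√44.10 + 4.14/√70.90) = 0.5782/(0.5782 + 0.4917) = 0.540.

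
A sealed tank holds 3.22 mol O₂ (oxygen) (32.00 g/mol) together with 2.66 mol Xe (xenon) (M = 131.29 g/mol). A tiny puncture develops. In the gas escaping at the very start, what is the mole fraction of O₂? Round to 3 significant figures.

The effusion rate of species i is ∝ p_i/√M_i ∝ n_i/√M_i.
So x_O₂ in the escaping gas = (n_O₂/√M_O₂) / Σ(n_i/√M_i)
= (3.22/√32.00) / (3.22/√32.00 + 2.66/√131.29) = 0.5692/(0.5692 + 0.2321) = 0.710.

0.710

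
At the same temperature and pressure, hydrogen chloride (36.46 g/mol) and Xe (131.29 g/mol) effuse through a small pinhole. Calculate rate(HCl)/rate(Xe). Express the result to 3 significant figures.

1.90

Since effusion rate ∝ 1/√M, rate_HCl/rate_Xe = √(M_Xe/M_HCl) = √(131.29/36.46) = √3.601 = 1.90.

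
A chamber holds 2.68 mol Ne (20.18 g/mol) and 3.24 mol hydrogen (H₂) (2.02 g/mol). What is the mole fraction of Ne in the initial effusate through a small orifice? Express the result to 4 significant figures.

Each component's effusion rate ∝ (its partial pressure)·(1/√M) ∝ n_i/√M_i.
So x_Ne in the escaping gas = (n_Ne/√M_Ne) / Σ(n_i/√M_i)
= (2.68/√20.18) / (2.68/√20.18 + 3.24/√2.02) = 0.5966/(0.5966 + 2.280) = 0.2074.

0.2074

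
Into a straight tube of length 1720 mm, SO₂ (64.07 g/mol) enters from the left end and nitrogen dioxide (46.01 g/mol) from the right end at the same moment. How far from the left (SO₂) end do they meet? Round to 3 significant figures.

Distances travelled in equal time are proportional to diffusion rates, so d_SO₂/d_NO₂ = √(M_NO₂/M_SO₂) = √(46.01/64.07) = 0.8474.
With d_SO₂ + d_NO₂ = 1720 mm, d_NO₂ = 1720/(1 + 0.8474) = 931.0 mm.
d_SO₂ = 1720 − 931.0 = 789 mm.

789 mm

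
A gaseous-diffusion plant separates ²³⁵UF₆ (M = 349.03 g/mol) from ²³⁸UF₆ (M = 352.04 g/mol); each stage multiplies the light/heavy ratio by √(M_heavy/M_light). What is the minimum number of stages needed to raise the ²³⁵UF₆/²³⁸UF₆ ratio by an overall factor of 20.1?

699

Per stage α = (352.04/349.03)^(1/2) = 1.00862^0.5, giving ln α = 0.004293.
Need α^N ≥ 20.1 ⇒ N ≥ ln(20.1) / ln α = 3.001 / 0.004293 = 698.90.
Rounding up, N = 699 stages.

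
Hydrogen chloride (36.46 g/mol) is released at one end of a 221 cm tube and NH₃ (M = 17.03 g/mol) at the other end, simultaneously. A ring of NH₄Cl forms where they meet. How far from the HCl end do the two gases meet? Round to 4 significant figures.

The fronts meet when d_HCl + d_NH₃ = L with d_HCl/d_NH₃ = √(M_NH₃/M_HCl) (Graham's law). Here √(M_NH₃/M_HCl) = √(17.03/36.46) = 0.6834.
With d_HCl + d_NH₃ = 221 cm, d_NH₃ = 221/(1 + 0.6834) = 131.3 cm.
d_HCl = 221 − 131.3 = 89.72 cm.

89.72 cm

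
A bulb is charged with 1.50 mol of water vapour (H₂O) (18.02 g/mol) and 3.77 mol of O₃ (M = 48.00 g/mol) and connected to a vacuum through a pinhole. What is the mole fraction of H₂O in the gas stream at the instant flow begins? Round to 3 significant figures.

Effusion rate of each component ∝ n_i/√M_i (partial pressure × 1/√M).
So x_H₂O in the escaping gas = (n_H₂O/√M_H₂O) / Σ(n_i/√M_i)
= (1.50/√18.02) / (1.50/√18.02 + 3.77/√48.00) = 0.3534/(0.3534 + 0.5442) = 0.394.

0.394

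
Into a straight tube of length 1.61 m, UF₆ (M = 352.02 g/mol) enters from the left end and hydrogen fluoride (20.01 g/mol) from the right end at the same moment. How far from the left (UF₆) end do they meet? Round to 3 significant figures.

Graham's law gives d_UF₆/d_HF = rate_UF₆/rate_HF = √(M_HF/M_UF₆) = √(20.01/352.02) = 0.2384.
With d_UF₆ + d_HF = 1.61 m, d_HF = 1.61/(1 + 0.2384) = 1.300 m.
d_UF₆ = 1.61 − 1.300 = 0.310 m.

0.310 m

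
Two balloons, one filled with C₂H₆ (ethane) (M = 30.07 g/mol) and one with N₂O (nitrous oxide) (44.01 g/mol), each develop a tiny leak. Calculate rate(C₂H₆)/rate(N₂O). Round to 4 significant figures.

Using Graham's law: rate_C₂H₆/rate_N₂O = √(M_N₂O/M_C₂H₆) = √(44.01/30.07) = √1.464 = 1.210.

1.210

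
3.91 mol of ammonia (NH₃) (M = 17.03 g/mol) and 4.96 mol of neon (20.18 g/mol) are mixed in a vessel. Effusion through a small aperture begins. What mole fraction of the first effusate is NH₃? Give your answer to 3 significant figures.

Effusion rate of each component ∝ n_i/√M_i (partial pressure × 1/√M).
So x_NH₃ in the escaping gas = (n_NH₃/√M_NH₃) / Σ(n_i/√M_i)
= (3.91/√17.03) / (3.91/√17.03 + 4.96/√20.18) = 0.9475/(0.9475 + 1.104) = 0.462.

0.462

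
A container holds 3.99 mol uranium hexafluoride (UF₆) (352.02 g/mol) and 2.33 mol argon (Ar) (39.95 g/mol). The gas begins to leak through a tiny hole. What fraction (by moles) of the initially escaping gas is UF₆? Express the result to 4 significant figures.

The effusion rate of species i is ∝ p_i/√M_i ∝ n_i/√M_i.
Mole fraction of UF₆ in the effusate = (n_UF₆/√M_UF₆) / (n_UF₆/√M_UF₆ + n_Ar/√M_Ar)
= (3.99/√352.02) / (3.99/√352.02 + 2.33/√39.95) = 0.2127/(0.2127 + 0.3686) = 0.3658.

0.3658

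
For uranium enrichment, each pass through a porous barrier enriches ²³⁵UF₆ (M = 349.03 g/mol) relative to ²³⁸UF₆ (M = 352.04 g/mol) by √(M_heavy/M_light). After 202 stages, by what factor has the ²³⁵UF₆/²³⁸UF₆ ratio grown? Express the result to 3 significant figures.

2.38

Overall factor = α^202 with α = √(352.04/349.03), i.e. (352.04/349.03)^(202/2).
= 1.00862^101 = 2.38.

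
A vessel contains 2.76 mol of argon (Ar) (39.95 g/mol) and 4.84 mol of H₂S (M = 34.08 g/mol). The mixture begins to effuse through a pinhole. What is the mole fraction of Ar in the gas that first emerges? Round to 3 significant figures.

The effusion rate of species i is ∝ p_i/√M_i ∝ n_i/√M_i.
Mole fraction of Ar in the effusate = (n_Ar/√M_Ar) / (n_Ar/√M_Ar + n_H₂S/√M_H₂S)
= (2.76/√39.95) / (2.76/√39.95 + 4.84/√34.08) = 0.4367/(0.4367 + 0.8291) = 0.345.

0.345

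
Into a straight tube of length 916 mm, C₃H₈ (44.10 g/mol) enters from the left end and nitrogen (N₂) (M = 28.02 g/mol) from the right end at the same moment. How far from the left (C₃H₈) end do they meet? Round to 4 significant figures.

In equal time, each gas travels a distance ∝ its rate ∝ 1/√M, so d_C₃H₈/d_N₂ = √(M_N₂/M_C₃H₈) = √(28.02/44.10) = 0.7971.
With d_C₃H₈ + d_N₂ = 916 mm, d_N₂ = 916/(1 + 0.7971) = 509.7 mm.
d_C₃H₈ = 916 − 509.7 = 406.3 mm.

406.3 mm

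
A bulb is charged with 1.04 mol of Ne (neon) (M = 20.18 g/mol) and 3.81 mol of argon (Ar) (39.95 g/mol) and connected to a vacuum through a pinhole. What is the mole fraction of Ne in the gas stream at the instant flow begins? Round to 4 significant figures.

The effusion rate of species i is ∝ p_i/√M_i ∝ n_i/√M_i.
x_Ne(eff) = (n_Ne/√M_Ne) / (n_Ne/√M_Ne + n_Ar/√M_Ar)
= (1.04/√20.18) / (1.04/√20.18 + 3.81/√39.95) = 0.2315/(0.2315 + 0.6028) = 0.2775.

0.2775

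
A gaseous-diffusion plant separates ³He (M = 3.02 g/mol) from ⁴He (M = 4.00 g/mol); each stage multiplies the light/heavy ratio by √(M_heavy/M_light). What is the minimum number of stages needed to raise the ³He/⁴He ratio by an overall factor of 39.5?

With α = √(4.00/3.02) per stage, ln α = ½ ln(1.32450) = 0.1405.
Need α^N ≥ 39.5 ⇒ N ≥ ln(39.5) / ln α = 3.676 / 0.1405 = 26.16.
Minimum whole number of stages: N = 27.

27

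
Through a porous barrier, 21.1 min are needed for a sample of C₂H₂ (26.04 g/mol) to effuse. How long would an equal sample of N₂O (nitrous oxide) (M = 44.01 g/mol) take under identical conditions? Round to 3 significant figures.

From Graham's law, t_N₂O/t_C₂H₂ = √(M_N₂O/M_C₂H₂) = √(44.01/26.04) = √1.690 = 1.300.
So the time for N₂O is 21.1 × 1.300 = 27.4 min.

27.4 min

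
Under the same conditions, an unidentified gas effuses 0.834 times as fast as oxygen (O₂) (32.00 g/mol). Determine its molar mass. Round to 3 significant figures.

Since effusion rate ∝ 1/√M, rate_X/rate_O₂ = √(M_O₂/M_X).
0.834 = √(32.00/M_X)
M_X = 32.00 / 0.834² = 32.00 / 0.6956 = 46.0 g/mol

46.0 g/mol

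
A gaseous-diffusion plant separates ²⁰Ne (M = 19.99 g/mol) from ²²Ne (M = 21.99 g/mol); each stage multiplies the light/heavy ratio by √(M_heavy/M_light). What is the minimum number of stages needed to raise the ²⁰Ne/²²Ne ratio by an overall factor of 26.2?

69

Per stage α = (21.99/19.99)^(1/2) = 1.10005^0.5, giving ln α = 0.04768.
Need α^N ≥ 26.2 ⇒ N ≥ ln(26.2) / ln α = 3.266 / 0.04768 = 68.50.
Rounding up, N = 69 stages.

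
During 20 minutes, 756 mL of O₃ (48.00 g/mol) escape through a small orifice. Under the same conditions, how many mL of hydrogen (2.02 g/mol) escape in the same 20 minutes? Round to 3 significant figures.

3690 mL

From Graham's law, rate_H₂/rate_O₃ = √(M_O₃/M_H₂) = √(48.00/2.02) = √23.76 = 4.875.
So the volume for H₂ is 756 × 4.875 = 3690 mL.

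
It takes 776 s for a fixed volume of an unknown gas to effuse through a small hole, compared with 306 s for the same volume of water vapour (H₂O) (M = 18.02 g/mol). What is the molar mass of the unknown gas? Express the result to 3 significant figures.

116 g/mol

By Graham's law, t_X/t_H₂O = √(M_X/M_H₂O).
776/306 = 2.536 = √(M_X/18.02)
M_X = 18.02 × 2.536² = 18.02 × 6.431 = 116 g/mol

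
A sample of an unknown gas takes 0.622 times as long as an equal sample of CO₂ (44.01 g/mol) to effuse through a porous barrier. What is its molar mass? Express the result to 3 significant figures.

17.0 g/mol

Since effusion rate ∝ 1/√M, t_X/t_CO₂ = √(M_X/M_CO₂).
0.622 = √(M_X/44.01)
M_X = 44.01 × 0.622² = 44.01 × 0.3869 = 17.0 g/mol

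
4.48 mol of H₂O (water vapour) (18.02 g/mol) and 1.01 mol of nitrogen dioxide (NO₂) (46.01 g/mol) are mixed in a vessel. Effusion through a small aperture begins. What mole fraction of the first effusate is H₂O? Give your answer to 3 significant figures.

Effusion rate of each component ∝ n_i/√M_i (partial pressure × 1/√M).
Mole fraction of H₂O in the effusate = (n_H₂O/√M_H₂O) / (n_H₂O/√M_H₂O + n_NO₂/√M_NO₂)
= (4.48/√18.02) / (4.48/√18.02 + 1.01/√46.01) = 1.055/(1.055 + 0.1489) = 0.876.

0.876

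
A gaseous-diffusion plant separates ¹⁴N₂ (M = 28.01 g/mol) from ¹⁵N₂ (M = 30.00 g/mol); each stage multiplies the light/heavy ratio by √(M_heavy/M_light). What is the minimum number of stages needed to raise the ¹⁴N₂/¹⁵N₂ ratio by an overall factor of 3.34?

36

Single-stage factor α = √(30.00/28.01), so ln α = ½ ln(1.07105) = 0.03432.
Need α^N ≥ 3.34 ⇒ N ≥ ln(3.34) / ln α = 1.206 / 0.03432 = 35.14.
Minimum whole number of stages: N = 36.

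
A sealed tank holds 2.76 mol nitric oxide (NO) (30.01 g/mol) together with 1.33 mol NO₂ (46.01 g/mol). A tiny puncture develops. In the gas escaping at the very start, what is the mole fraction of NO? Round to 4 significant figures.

Each component's effusion rate ∝ (its partial pressure)·(1/√M) ∝ n_i/√M_i.
Mole fraction of NO in the effusate = (n_NO/√M_NO) / (n_NO/√M_NO + n_NO₂/√M_NO₂)
= (2.76/√30.01) / (2.76/√30.01 + 1.33/√46.01) = 0.5038/(0.5038 + 0.1961) = 0.7198.

0.7198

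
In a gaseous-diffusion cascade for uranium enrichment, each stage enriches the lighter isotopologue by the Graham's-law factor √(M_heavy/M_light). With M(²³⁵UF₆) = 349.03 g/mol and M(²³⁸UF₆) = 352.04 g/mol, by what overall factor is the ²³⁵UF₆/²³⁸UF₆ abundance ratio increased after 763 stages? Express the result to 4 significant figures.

The single-stage factor is √(M_heavy/M_light), so 763 stages give [√(352.04/349.03)]^763 = (352.04/349.03)^(763/2).
= 1.00862^(763/2) = 26.47.

26.47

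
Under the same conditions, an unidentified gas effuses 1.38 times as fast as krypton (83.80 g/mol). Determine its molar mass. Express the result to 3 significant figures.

By Graham's law, rate_X/rate_Kr = √(M_Kr/M_X).
1.38 = √(83.80/M_X)
M_X = 83.80 / 1.38² = 83.80 / 1.904 = 44.0 g/mol

44.0 g/mol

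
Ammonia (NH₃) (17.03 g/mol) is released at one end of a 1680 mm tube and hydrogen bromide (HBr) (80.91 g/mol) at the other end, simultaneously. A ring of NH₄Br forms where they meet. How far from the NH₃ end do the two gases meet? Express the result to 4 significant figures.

In equal time, each gas travels a distance ∝ its rate ∝ 1/√M, so d_NH₃/d_HBr = √(M_HBr/M_NH₃) = √(80.91/17.03) = 2.180.
With d_NH₃ + d_HBr = 1680 mm, d_HBr = 1680/(1 + 2.180) = 528.4 mm.
d_NH₃ = 1680 − 528.4 = 1152 mm.

1152 mm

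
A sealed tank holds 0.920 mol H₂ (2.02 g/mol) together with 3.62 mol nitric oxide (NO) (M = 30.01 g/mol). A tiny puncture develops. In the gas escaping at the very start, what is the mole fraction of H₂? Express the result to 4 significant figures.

0.4948

Effusion rate of each component ∝ n_i/√M_i (partial pressure × 1/√M).
x_H₂(eff) = (n_H₂/√M_H₂) / (n_H₂/√M_H₂ + n_NO/√M_NO)
= (0.920/√2.02) / (0.920/√2.02 + 3.62/√30.01) = 0.6473/(0.6473 + 0.6608) = 0.4948.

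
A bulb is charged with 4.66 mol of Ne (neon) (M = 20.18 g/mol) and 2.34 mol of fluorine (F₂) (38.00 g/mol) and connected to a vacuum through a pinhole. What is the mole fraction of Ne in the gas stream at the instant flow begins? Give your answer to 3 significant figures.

Effusion rate of each component ∝ n_i/√M_i (partial pressure × 1/√M).
x_Ne(eff) = (n_Ne/√M_Ne) / (n_Ne/√M_Ne + n_F₂/√M_F₂)
= (4.66/√20.18) / (4.66/√20.18 + 2.34/√38.00) = 1.037/(1.037 + 0.3796) = 0.732.

0.732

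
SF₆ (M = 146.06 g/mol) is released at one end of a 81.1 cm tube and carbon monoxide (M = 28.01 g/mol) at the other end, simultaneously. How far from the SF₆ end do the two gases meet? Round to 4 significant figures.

24.70 cm

The fronts meet when d_SF₆ + d_CO = L with d_SF₆/d_CO = √(M_CO/M_SF₆) (Graham's law). Here √(M_CO/M_SF₆) = √(28.01/146.06) = 0.4379.
With d_SF₆ + d_CO = 81.1 cm, d_CO = 81.1/(1 + 0.4379) = 56.40 cm.
d_SF₆ = 81.1 − 56.40 = 24.70 cm.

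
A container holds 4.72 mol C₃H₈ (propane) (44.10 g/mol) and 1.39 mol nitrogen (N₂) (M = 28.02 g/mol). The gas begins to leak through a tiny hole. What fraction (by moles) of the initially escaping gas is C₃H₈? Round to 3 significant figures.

0.730

Effusion rate of each component ∝ n_i/√M_i (partial pressure × 1/√M).
Mole fraction of C₃H₈ in the effusate = (n_C₃H₈/√M_C₃H₈) / (n_C₃H₈/√M_C₃H₈ + n_N₂/√M_N₂)
= (4.72/√44.10) / (4.72/√44.10 + 1.39/√28.02) = 0.7108/(0.7108 + 0.2626) = 0.730.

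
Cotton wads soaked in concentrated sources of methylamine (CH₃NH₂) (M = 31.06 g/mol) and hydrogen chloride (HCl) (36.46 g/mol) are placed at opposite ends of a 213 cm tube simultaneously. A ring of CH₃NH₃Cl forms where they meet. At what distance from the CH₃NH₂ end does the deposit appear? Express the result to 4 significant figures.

110.8 cm

Graham's law gives d_CH₃NH₂/d_HCl = rate_CH₃NH₂/rate_HCl = √(M_HCl/M_CH₃NH₂) = √(36.46/31.06) = 1.083.
With d_CH₃NH₂ + d_HCl = 213 cm, d_HCl = 213/(1 + 1.083) = 102.2 cm.
d_CH₃NH₂ = 213 − 102.2 = 110.8 cm.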